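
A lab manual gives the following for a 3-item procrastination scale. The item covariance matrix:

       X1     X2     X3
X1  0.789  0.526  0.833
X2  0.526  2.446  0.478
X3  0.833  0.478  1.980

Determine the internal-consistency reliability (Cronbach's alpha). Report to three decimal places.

Σσ²ᵢ = 0.789 + 2.446 + 1.980 = 5.215
Sum of off-diagonal covariances = 1.837
σ²_T = 5.215 + 2 × 1.837 = 8.889
α = (k/(k−1))·(1 − Σσ²ᵢ/σ²_T) = (3/2)·(1 − 5.215/8.889) = 0.620

α = 0.620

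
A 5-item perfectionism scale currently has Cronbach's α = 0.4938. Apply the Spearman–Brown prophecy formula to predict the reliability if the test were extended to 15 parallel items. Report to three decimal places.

predicted reliability = 0.745

Length factor m = 15/5 = 3.0000
α' = m·α / (1 + (m−1)·α)
   = 15/5 × 0.4938 / (1 + (15/5 − 1) × 0.4938)
   = 1.4814 / 1.9876 = 0.745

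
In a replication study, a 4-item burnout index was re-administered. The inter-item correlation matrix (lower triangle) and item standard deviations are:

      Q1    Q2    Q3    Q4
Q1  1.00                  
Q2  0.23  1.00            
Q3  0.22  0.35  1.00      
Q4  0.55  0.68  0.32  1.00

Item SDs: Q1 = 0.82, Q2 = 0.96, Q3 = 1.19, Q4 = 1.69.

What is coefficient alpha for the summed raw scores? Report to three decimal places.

coefficient alpha = 0.706

Σσ²ᵢ = 0.82² + 0.96² + 1.19² + 1.69² = 5.8662
Covariances σ_ij = r_ij · s_i · s_j:
  σ(Q1,Q2) = 0.23 × 0.82 × 0.96 = 0.1811
  σ(Q1,Q3) = 0.22 × 0.82 × 1.19 = 0.2147
  σ(Q1,Q4) = 0.55 × 0.82 × 1.69 = 0.7622
  σ(Q2,Q3) = 0.35 × 0.96 × 1.19 = 0.3998
  σ(Q2,Q4) = 0.68 × 0.96 × 1.69 = 1.1032
  σ(Q3,Q4) = 0.32 × 1.19 × 1.69 = 0.6436
σ²_T = Σσ²ᵢ + 2·Σσ_ij = 5.8662 + 2 × 3.3046 = 12.4754
α = (4/3)·(1 − 5.8662/12.4754) = 0.706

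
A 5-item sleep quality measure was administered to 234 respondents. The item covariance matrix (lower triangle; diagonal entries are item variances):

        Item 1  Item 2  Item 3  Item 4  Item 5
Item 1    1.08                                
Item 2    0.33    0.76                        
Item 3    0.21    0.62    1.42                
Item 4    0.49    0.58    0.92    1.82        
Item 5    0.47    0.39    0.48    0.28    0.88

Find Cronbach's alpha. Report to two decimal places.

Cronbach's alpha = 0.77

Σσᵢ² = 1.08 + 0.76 + 1.42 + 1.82 + 0.88 = 5.96
Σ_{i<j} σ_ij = 4.77
σ²_T = 5.96 + 2 × 4.77 = 15.50
α = (k/(k−1))·(1 − Σσᵢ²/σ²_T) = (5/4)·(1 − 5.96/15.50) = 0.77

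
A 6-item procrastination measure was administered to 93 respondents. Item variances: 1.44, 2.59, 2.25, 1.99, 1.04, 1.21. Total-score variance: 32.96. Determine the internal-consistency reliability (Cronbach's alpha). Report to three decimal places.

α = 0.817

sum of item variances = 1.44 + 2.59 + 2.25 + 1.99 + 1.04 + 1.21 = 10.52
α = (k/(k−1))·(1 − sum of item variances/σ²_T) = (6/5)·(1 − 10.52/32.96) = 0.817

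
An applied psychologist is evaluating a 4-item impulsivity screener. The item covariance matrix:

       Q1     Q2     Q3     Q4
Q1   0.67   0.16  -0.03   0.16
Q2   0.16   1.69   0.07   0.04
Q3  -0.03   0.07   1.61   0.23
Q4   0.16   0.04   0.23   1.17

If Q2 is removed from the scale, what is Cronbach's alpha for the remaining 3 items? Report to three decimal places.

Remaining items: Q1, Q3, Q4 (k = 3).
Σσᵢ² = 0.67 + 1.61 + 1.17 = 3.45
σ²_T = 3.45 + 2 × 0.36 = 4.17
α (item deleted) = (3/2)·(1 − 3.45/4.17) = 0.259

α = 0.259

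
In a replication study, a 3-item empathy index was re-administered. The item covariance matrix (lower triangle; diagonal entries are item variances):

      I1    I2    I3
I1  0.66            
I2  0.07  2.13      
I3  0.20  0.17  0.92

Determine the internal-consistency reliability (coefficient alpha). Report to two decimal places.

coefficient alpha = 0.29

Σσ²ᵢ = 0.66 + 2.13 + 0.92 = 3.71
Sum of off-diagonal covariances = 0.44
total variance = 3.71 + 2 × 0.44 = 4.59
α = (k/(k−1))·(1 − Σσ²ᵢ/total variance) = (3/2)·(1 − 3.71/4.59) = 0.29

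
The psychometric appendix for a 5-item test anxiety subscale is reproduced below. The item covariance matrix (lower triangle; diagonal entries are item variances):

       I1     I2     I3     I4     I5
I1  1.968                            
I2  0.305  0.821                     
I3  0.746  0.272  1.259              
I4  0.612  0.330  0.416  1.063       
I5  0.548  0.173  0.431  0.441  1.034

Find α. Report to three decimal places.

α = 0.727

ΣVar(i) = 1.968 + 0.821 + 1.259 + 1.063 + 1.034 = 6.145
Sum of the distinct covariances = 4.274
total variance = 6.145 + 2 × 4.274 = 14.693
α = (k/(k−1))·(1 − ΣVar(i)/total variance) = (5/4)·(1 − 6.145/14.693) = 0.727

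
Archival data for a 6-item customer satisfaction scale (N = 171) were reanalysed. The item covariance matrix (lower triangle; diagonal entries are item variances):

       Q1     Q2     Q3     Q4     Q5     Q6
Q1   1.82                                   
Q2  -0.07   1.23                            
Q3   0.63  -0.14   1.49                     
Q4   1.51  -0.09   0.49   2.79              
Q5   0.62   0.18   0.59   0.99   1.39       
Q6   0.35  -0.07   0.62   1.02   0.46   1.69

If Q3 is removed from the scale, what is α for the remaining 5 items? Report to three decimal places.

α = 0.654

Remaining items: Q1, Q2, Q4, Q5, Q6 (k = 5).
Σσ²ᵢ = 1.82 + 1.23 + 2.79 + 1.39 + 1.69 = 8.92
Var(T) = 8.92 + 2 × 4.90 = 18.72
α (item deleted) = (5/4)·(1 − 8.92/18.72) = 0.654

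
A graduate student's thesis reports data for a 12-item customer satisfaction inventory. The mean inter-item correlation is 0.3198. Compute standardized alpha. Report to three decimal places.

standardized alpha = 0.849

Standardized α = k·r̄ / (1 + (k−1)·r̄) = 12 × 0.3198 / (1 + 11 × 0.3198)
  = 3.8376 / 4.5178 = 0.849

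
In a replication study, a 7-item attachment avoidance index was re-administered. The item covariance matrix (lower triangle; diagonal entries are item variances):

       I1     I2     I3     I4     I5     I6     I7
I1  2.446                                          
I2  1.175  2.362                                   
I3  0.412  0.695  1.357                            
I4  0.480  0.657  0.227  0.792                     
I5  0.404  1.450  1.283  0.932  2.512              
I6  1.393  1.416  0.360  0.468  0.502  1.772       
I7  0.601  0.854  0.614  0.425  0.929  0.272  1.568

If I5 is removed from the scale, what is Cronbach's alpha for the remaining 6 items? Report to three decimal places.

α = 0.793

Remaining items: I1, I2, I3, I4, I6, I7 (k = 6).
Σσ²ᵢ = 2.446 + 2.362 + 1.357 + 0.792 + 1.772 + 1.568 = 10.297
total variance = 10.297 + 2 × 10.049 = 30.395
α (item deleted) = (6/5)·(1 − 10.297/30.395) = 0.793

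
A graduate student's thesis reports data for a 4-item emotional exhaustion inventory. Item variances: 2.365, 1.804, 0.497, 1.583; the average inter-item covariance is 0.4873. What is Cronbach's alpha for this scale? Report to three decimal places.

α = 0.645

Σσ²ᵢ = 2.365 + 1.804 + 0.497 + 1.583 = 6.249
Sum of the 6 distinct covariances = 6 × 0.4873 = 2.9238
σ²_total = Σσ²ᵢ + 2·Σcov = 6.249 + 2 × 2.9238 = 12.0966
α = (4/3)·(1 − 6.249/12.0966) = 0.645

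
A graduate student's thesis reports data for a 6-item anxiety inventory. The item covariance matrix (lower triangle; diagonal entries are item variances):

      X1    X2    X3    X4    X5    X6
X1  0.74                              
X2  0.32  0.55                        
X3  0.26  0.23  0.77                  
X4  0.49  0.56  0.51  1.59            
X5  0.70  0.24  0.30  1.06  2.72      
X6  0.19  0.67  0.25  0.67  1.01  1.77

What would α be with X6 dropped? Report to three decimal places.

α = 0.743

Remaining items: X1, X2, X3, X4, X5 (k = 5).
sum of item variances = 0.74 + 0.55 + 0.77 + 1.59 + 2.72 = 6.37
σ²_T = 6.37 + 2 × 4.67 = 15.71
α (item deleted) = (5/4)·(1 − 6.37/15.71) = 0.743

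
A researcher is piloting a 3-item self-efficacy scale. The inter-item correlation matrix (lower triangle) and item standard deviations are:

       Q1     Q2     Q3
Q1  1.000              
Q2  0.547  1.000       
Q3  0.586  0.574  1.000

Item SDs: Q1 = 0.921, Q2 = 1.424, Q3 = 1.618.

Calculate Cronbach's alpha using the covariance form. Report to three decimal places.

α = 0.772

Σσ²ᵢ = 0.921² + 1.424² + 1.618² = 5.4939
Covariances σ_ij = r_ij · s_i · s_j:
  σ(Q1,Q2) = 0.547 × 0.921 × 1.424 = 0.7174
  σ(Q1,Q3) = 0.586 × 0.921 × 1.618 = 0.8732
  σ(Q2,Q3) = 0.574 × 1.424 × 1.618 = 1.3225
σ²_T = Σσ²ᵢ + 2·Σσ_ij = 5.4939 + 2 × 2.9131 = 11.3201
α = (3/2)·(1 − 5.4939/11.3201) = 0.772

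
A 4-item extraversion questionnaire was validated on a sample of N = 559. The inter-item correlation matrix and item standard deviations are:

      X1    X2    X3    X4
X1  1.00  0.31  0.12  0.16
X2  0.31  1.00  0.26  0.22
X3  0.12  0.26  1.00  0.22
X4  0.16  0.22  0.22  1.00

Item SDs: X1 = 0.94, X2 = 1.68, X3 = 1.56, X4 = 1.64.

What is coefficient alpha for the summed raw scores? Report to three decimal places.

coefficient alpha = 0.513

Σσ²ᵢ = 0.94² + 1.68² + 1.56² + 1.64² = 8.8292
Covariances σ_ij = r_ij · s_i · s_j:
  σ(X1,X2) = 0.31 × 0.94 × 1.68 = 0.4896
  σ(X1,X3) = 0.12 × 0.94 × 1.56 = 0.1760
  σ(X1,X4) = 0.16 × 0.94 × 1.64 = 0.2467
  σ(X2,X3) = 0.26 × 1.68 × 1.56 = 0.6814
  σ(X2,X4) = 0.22 × 1.68 × 1.64 = 0.6061
  σ(X3,X4) = 0.22 × 1.56 × 1.64 = 0.5628
σ²_T = Σσ²ᵢ + 2·Σσ_ij = 8.8292 + 2 × 2.7626 = 14.3544
α = (4/3)·(1 − 8.8292/14.3544) = 0.513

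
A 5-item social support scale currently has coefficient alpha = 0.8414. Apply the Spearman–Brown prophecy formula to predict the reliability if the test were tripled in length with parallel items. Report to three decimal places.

Length factor m = 3
α' = m·α / (1 + (m−1)·α)
   = 3 × 0.8414 / (1 + (3 − 1) × 0.8414)
   = 2.5242 / 2.6828 = 0.941

predicted reliability = 0.941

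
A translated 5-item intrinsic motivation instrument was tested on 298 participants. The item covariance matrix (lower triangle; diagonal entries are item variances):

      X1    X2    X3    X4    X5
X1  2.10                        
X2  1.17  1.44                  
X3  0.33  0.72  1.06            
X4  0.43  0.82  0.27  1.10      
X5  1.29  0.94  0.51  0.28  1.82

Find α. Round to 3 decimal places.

α = 0.803

sum of item variances = 2.10 + 1.44 + 1.06 + 1.10 + 1.82 = 7.52
Sum of off-diagonal covariances = 6.76
σ²_T = 7.52 + 2 × 6.76 = 21.04
α = (k/(k−1))·(1 − sum of item variances/σ²_T) = (5/4)·(1 − 7.52/21.04) = 0.803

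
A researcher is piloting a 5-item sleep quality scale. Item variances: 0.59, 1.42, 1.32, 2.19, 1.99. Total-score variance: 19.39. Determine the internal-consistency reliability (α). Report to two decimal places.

ΣVar(i) = 0.59 + 1.42 + 1.32 + 2.19 + 1.99 = 7.51
α = (k/(k−1))·(1 − ΣVar(i)/Var(T)) = (5/4)·(1 − 7.51/19.39) = 0.77

α = 0.77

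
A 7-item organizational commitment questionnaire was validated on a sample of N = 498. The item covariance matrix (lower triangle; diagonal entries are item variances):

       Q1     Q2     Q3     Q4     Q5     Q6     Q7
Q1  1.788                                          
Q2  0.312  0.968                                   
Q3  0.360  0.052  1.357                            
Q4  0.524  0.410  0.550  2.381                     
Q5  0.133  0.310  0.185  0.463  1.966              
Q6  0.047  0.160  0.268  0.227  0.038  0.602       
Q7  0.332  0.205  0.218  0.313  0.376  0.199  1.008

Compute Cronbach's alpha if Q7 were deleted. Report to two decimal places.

Cronbach's alpha = 0.57

Remaining items: Q1, Q2, Q3, Q4, Q5, Q6 (k = 6).
sum of item variances = 1.788 + 0.968 + 1.357 + 2.381 + 1.966 + 0.602 = 9.062
Var(T) = 9.062 + 2 × 4.039 = 17.140
α (item deleted) = (6/5)·(1 − 9.062/17.140) = 0.57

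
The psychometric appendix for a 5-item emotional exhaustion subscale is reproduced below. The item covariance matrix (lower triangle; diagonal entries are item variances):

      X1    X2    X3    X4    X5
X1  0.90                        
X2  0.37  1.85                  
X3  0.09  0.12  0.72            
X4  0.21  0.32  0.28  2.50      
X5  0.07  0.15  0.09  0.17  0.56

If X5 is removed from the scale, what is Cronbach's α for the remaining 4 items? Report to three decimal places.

Cronbach's α = 0.424

Remaining items: X1, X2, X3, X4 (k = 4).
Σσ²ᵢ = 0.90 + 1.85 + 0.72 + 2.50 = 5.97
σ²_T = 5.97 + 2 × 1.39 = 8.75
α (item deleted) = (4/3)·(1 − 5.97/8.75) = 0.424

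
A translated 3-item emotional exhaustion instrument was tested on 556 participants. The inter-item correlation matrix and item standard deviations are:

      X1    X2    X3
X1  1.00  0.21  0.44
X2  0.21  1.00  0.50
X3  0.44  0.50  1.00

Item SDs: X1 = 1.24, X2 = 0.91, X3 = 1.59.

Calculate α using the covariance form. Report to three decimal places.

α = 0.641

Σσ²ᵢ = 1.24² + 0.91² + 1.59² = 4.8938
Covariances σ_ij = r_ij · s_i · s_j:
  σ(X1,X2) = 0.21 × 1.24 × 0.91 = 0.2370
  σ(X1,X3) = 0.44 × 1.24 × 1.59 = 0.8675
  σ(X2,X3) = 0.50 × 0.91 × 1.59 = 0.7235
σ²_T = Σσ²ᵢ + 2·Σσ_ij = 4.8938 + 2 × 1.8280 = 8.5498
α = (3/2)·(1 − 4.8938/8.5498) = 0.641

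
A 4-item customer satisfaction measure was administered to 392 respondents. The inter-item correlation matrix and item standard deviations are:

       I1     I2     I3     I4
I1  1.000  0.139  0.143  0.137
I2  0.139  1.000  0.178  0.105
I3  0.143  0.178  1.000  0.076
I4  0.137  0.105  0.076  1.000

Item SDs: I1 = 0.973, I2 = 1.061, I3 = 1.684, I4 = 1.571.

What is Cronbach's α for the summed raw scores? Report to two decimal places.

Cronbach's α = 0.34

Σσ²ᵢ = 0.973² + 1.061² + 1.684² + 1.571² = 7.3763
Covariances σ_ij = r_ij · s_i · s_j:
  σ(I1,I2) = 0.139 × 0.973 × 1.061 = 0.1435
  σ(I1,I3) = 0.143 × 0.973 × 1.684 = 0.2343
  σ(I1,I4) = 0.137 × 0.973 × 1.571 = 0.2094
  σ(I2,I3) = 0.178 × 1.061 × 1.684 = 0.3180
  σ(I2,I4) = 0.105 × 1.061 × 1.571 = 0.1750
  σ(I3,I4) = 0.076 × 1.684 × 1.571 = 0.2011
σ²_T = Σσ²ᵢ + 2·Σσ_ij = 7.3763 + 2 × 1.2813 = 9.9389
α = (4/3)·(1 − 7.3763/9.9389) = 0.34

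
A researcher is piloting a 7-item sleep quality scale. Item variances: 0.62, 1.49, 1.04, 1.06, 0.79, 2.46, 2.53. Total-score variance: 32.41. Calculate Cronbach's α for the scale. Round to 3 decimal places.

Σσᵢ² = 0.62 + 1.49 + 1.04 + 1.06 + 0.79 + 2.46 + 2.53 = 9.99
α = (k/(k−1))·(1 − Σσᵢ²/σ²_T) = (7/6)·(1 − 9.99/32.41) = 0.807

Cronbach's α = 0.807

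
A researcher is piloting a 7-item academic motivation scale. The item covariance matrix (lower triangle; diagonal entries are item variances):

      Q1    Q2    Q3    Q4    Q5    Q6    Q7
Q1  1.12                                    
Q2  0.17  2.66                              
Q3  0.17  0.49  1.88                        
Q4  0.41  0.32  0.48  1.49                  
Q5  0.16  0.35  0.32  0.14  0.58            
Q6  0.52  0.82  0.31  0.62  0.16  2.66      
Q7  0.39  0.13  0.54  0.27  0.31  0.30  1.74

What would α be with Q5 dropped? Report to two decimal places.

α = 0.61

Remaining items: Q1, Q2, Q3, Q4, Q6, Q7 (k = 6).
Σσ²ᵢ = 1.12 + 2.66 + 1.88 + 1.49 + 2.66 + 1.74 = 11.55
total variance = 11.55 + 2 × 5.94 = 23.43
α (item deleted) = (6/5)·(1 − 11.55/23.43) = 0.61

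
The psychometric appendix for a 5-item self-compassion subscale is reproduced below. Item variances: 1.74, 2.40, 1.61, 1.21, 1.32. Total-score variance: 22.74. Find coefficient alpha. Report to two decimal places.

Σσᵢ² = 1.74 + 2.40 + 1.61 + 1.21 + 1.32 = 8.28
α = (k/(k−1))·(1 − Σσᵢ²/σ²_T) = (5/4)·(1 − 8.28/22.74) = 0.79

α = 0.79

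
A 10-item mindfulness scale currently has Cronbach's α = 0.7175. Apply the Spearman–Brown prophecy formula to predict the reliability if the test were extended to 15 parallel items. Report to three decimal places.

Length factor m = 15/10 = 1.5000
α' = m·α / (1 + (m−1)·α)
   = 15/10 × 0.7175 / (1 + (15/10 − 1) × 0.7175)
   = 1.0762 / 1.3588 = 0.792

predicted reliability = 0.792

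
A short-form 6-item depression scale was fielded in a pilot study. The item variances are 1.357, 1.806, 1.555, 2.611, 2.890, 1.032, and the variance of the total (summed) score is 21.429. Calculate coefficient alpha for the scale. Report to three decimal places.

coefficient alpha = 0.570

Σσᵢ² = 1.357 + 1.806 + 1.555 + 2.611 + 2.890 + 1.032 = 11.251
α = (k/(k−1))·(1 − Σσᵢ²/σ²_total) = (6/5)·(1 − 11.251/21.429) = 0.570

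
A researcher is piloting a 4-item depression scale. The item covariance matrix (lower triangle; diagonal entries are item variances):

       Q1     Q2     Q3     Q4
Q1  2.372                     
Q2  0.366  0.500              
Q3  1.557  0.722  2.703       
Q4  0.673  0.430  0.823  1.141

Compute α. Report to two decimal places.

ΣVar(i) = 2.372 + 0.500 + 2.703 + 1.141 = 6.716
Σ_{i<j} σ_ij = 4.571
Var(T) = 6.716 + 2 × 4.571 = 15.858
α = (k/(k−1))·(1 − ΣVar(i)/Var(T)) = (4/3)·(1 − 6.716/15.858) = 0.77

α = 0.77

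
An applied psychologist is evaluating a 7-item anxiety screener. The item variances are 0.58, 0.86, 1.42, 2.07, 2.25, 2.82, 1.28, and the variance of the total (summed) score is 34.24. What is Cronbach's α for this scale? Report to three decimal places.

Cronbach's α = 0.782

sum of item variances = 0.58 + 0.86 + 1.42 + 2.07 + 2.25 + 2.82 + 1.28 = 11.28
α = (k/(k−1))·(1 − sum of item variances/total variance) = (7/6)·(1 − 11.28/34.24) = 0.782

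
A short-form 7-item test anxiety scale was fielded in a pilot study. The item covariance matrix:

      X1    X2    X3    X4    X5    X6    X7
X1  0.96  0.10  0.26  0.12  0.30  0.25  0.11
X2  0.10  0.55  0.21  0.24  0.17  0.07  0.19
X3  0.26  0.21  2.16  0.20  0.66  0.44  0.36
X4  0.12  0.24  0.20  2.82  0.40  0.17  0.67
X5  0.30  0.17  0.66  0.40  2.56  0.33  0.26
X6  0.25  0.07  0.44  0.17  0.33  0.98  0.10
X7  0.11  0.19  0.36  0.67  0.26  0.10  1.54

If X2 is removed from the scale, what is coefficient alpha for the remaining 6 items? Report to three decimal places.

coefficient alpha = 0.548

Remaining items: X1, X3, X4, X5, X6, X7 (k = 6).
ΣVar(i) = 0.96 + 2.16 + 2.82 + 2.56 + 0.98 + 1.54 = 11.02
total variance = 11.02 + 2 × 4.63 = 20.28
α (item deleted) = (6/5)·(1 − 11.02/20.28) = 0.548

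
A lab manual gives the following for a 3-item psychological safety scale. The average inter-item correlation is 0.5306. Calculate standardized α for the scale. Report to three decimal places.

Standardized α = k·r̄ / (1 + (k−1)·r̄) = 3 × 0.5306 / (1 + 2 × 0.5306)
  = 1.5918 / 2.0612 = 0.772

α = 0.772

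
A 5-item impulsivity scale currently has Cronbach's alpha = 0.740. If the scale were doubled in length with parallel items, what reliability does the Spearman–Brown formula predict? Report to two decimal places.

predicted reliability = 0.85

Length factor m = 2
α' = m·α / (1 + (m−1)·α)
   = 2 × 0.740 / (1 + (2 − 1) × 0.740)
   = 1.4800 / 1.7400 = 0.85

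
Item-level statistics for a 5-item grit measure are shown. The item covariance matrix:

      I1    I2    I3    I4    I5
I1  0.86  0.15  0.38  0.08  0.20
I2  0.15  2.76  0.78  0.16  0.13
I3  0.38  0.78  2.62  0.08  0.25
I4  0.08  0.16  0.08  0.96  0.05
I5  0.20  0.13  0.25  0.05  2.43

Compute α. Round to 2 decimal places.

α = 0.40

ΣVar(i) = 0.86 + 2.76 + 2.62 + 0.96 + 2.43 = 9.63
Sum of the distinct covariances = 2.26
σ²_T = 9.63 + 2 × 2.26 = 14.15
α = (k/(k−1))·(1 − ΣVar(i)/σ²_T) = (5/4)·(1 − 9.63/14.15) = 0.40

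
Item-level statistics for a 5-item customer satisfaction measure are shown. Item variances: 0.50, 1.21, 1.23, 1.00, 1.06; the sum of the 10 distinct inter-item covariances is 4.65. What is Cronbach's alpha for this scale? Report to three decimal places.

Σσᵢ² = 0.50 + 1.21 + 1.23 + 1.00 + 1.06 = 5.00
Sum of distinct covariances = 4.65
Var(T) = Σσᵢ² + 2·Σcov = 5.00 + 2 × 4.65 = 14.30
α = (5/4)·(1 − 5.00/14.30) = 0.813

α = 0.813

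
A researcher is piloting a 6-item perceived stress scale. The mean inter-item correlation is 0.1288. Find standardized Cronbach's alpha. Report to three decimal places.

Standardized α = k·r̄ / (1 + (k−1)·r̄) = 6 × 0.1288 / (1 + 5 × 0.1288)
  = 0.7728 / 1.6440 = 0.470

standardized Cronbach's alpha = 0.470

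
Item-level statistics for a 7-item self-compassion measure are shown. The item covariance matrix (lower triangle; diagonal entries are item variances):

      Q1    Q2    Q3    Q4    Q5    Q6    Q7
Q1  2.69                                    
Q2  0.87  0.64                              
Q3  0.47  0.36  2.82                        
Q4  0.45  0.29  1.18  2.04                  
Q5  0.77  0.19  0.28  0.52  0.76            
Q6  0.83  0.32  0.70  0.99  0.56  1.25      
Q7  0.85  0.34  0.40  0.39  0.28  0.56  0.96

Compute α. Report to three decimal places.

α = 0.788

ΣVar(i) = 2.69 + 0.64 + 2.82 + 2.04 + 0.76 + 1.25 + 0.96 = 11.16
Sum of off-diagonal covariances = 11.60
σ²_total = 11.16 + 2 × 11.60 = 34.36
α = (k/(k−1))·(1 − ΣVar(i)/σ²_total) = (7/6)·(1 − 11.16/34.36) = 0.788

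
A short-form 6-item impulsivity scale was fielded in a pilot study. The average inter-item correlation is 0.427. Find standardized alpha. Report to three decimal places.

Standardized α = k·r̄ / (1 + (k−1)·r̄) = 6 × 0.427 / (1 + 5 × 0.427)
  = 2.5620 / 3.1350 = 0.817

α = 0.817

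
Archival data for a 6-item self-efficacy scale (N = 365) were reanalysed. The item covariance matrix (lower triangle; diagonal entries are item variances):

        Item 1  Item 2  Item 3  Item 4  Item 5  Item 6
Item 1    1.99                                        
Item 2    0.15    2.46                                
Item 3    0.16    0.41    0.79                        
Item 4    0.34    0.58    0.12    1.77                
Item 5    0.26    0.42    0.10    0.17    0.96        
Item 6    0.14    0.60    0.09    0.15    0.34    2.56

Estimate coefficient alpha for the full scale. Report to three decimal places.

coefficient alpha = 0.520

Σσ²ᵢ = 1.99 + 2.46 + 0.79 + 1.77 + 0.96 + 2.56 = 10.53
Sum of off-diagonal covariances = 4.03
Var(T) = 10.53 + 2 × 4.03 = 18.59
α = (k/(k−1))·(1 − Σσ²ᵢ/Var(T)) = (6/5)·(1 − 10.53/18.59) = 0.520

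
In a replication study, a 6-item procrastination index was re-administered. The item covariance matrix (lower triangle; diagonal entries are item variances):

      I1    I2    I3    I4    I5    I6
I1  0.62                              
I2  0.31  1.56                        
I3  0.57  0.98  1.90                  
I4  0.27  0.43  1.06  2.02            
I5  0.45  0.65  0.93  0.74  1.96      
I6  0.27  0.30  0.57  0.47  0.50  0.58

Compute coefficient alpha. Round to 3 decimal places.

sum of item variances = 0.62 + 1.56 + 1.90 + 2.02 + 1.96 + 0.58 = 8.64
Sum of off-diagonal covariances = 8.50
σ²_T = 8.64 + 2 × 8.50 = 25.64
α = (k/(k−1))·(1 − sum of item variances/σ²_T) = (6/5)·(1 − 8.64/25.64) = 0.796

α = 0.796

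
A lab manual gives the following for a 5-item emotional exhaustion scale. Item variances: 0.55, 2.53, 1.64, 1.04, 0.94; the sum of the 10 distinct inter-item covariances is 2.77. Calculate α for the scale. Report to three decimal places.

Σσᵢ² = 0.55 + 2.53 + 1.64 + 1.04 + 0.94 = 6.70
Sum of distinct covariances = 2.77
total variance = Σσᵢ² + 2·Σcov = 6.70 + 2 × 2.77 = 12.24
α = (5/4)·(1 − 6.70/12.24) = 0.566

α = 0.566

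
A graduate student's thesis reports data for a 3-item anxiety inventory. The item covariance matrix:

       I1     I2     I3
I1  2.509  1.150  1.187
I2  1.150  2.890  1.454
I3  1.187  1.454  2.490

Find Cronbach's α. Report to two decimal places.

ΣVar(i) = 2.509 + 2.890 + 2.490 = 7.889
Σ_{i<j} σ_ij = 3.791
total variance = 7.889 + 2 × 3.791 = 15.471
α = (k/(k−1))·(1 − ΣVar(i)/total variance) = (3/2)·(1 − 7.889/15.471) = 0.74

α = 0.74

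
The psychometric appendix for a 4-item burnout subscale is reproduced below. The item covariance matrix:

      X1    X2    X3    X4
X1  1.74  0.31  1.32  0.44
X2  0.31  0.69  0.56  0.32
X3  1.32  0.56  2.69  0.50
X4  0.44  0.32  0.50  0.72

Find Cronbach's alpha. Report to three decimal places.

Σσᵢ² = 1.74 + 0.69 + 2.69 + 0.72 = 5.84
Sum of the distinct covariances = 3.45
σ²_T = 5.84 + 2 × 3.45 = 12.74
α = (k/(k−1))·(1 − Σσᵢ²/σ²_T) = (4/3)·(1 − 5.84/12.74) = 0.722

Cronbach's alpha = 0.722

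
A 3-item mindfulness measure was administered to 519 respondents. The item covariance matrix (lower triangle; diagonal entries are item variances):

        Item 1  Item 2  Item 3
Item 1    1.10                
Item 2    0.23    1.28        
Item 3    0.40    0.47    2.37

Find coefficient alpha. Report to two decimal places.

ΣVar(i) = 1.10 + 1.28 + 2.37 = 4.75
Sum of off-diagonal covariances = 1.10
Var(T) = 4.75 + 2 × 1.10 = 6.95
α = (k/(k−1))·(1 − ΣVar(i)/Var(T)) = (3/2)·(1 − 4.75/6.95) = 0.47

α = 0.47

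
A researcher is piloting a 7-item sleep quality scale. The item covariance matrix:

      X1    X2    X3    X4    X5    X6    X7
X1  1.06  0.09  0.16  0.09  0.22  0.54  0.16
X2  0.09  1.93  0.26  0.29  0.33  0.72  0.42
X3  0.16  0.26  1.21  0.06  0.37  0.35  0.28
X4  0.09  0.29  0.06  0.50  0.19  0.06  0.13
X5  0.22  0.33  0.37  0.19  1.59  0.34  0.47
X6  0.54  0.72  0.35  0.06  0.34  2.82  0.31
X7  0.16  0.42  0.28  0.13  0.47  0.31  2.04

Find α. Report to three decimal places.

α = 0.597

ΣVar(i) = 1.06 + 1.93 + 1.21 + 0.50 + 1.59 + 2.82 + 2.04 = 11.15
Sum of off-diagonal covariances = 5.84
σ²_total = 11.15 + 2 × 5.84 = 22.83
α = (k/(k−1))·(1 − ΣVar(i)/σ²_total) = (7/6)·(1 − 11.15/22.83) = 0.597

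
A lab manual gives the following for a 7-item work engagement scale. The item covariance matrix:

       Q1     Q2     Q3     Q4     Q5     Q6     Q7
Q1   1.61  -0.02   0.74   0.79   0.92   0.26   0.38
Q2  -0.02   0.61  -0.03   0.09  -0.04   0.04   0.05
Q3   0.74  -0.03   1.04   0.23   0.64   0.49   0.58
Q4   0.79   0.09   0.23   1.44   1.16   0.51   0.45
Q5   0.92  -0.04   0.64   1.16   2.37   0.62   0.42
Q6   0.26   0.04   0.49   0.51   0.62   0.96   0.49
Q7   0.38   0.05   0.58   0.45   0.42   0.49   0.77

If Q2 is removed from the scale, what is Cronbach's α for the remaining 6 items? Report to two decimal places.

Remaining items: Q1, Q3, Q4, Q5, Q6, Q7 (k = 6).
ΣVar(i) = 1.61 + 1.04 + 1.44 + 2.37 + 0.96 + 0.77 = 8.19
total variance = 8.19 + 2 × 8.68 = 25.55
α (item deleted) = (6/5)·(1 − 8.19/25.55) = 0.82

Cronbach's α = 0.82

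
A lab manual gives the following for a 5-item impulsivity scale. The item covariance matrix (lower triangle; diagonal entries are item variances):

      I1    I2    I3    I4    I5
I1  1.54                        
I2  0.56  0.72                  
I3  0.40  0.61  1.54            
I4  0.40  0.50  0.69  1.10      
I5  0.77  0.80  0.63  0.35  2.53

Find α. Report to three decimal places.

α = 0.757

ΣVar(i) = 1.54 + 0.72 + 1.54 + 1.10 + 2.53 = 7.43
Sum of the distinct covariances = 5.71
σ²_T = 7.43 + 2 × 5.71 = 18.85
α = (k/(k−1))·(1 − ΣVar(i)/σ²_T) = (5/4)·(1 − 7.43/18.85) = 0.757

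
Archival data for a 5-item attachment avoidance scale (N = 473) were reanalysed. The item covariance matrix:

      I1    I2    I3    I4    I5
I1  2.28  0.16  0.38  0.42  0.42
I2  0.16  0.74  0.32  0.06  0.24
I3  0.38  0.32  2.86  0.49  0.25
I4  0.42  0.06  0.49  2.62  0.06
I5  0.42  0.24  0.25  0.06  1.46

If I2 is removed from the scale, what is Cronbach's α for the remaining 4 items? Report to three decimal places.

Remaining items: I1, I3, I4, I5 (k = 4).
ΣVar(i) = 2.28 + 2.86 + 2.62 + 1.46 = 9.22
σ²_total = 9.22 + 2 × 2.02 = 13.26
α (item deleted) = (4/3)·(1 − 9.22/13.26) = 0.406

Cronbach's α = 0.406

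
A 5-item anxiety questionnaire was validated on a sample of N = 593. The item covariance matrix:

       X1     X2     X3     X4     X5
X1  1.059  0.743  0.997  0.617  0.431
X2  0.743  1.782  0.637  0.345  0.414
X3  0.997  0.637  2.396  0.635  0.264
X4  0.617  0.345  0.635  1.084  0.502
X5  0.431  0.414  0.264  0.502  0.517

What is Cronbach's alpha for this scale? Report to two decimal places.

ΣVar(i) = 1.059 + 1.782 + 2.396 + 1.084 + 0.517 = 6.838
Σ_{i<j} σ_ij = 5.585
Var(T) = 6.838 + 2 × 5.585 = 18.008
α = (k/(k−1))·(1 − ΣVar(i)/Var(T)) = (5/4)·(1 − 6.838/18.008) = 0.78

α = 0.78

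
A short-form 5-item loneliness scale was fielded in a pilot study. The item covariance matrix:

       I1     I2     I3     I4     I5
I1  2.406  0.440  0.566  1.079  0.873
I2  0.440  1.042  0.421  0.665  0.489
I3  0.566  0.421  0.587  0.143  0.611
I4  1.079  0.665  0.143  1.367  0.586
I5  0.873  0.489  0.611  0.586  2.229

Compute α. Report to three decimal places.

α = 0.758

Σσᵢ² = 2.406 + 1.042 + 0.587 + 1.367 + 2.229 = 7.631
Σ_{i<j} σ_ij = 5.873
σ²_T = 7.631 + 2 × 5.873 = 19.377
α = (k/(k−1))·(1 − Σσᵢ²/σ²_T) = (5/4)·(1 − 7.631/19.377) = 0.758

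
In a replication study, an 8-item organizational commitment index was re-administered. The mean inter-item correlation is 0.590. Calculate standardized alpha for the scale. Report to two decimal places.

Standardized α = k·r̄ / (1 + (k−1)·r̄) = 8 × 0.590 / (1 + 7 × 0.590)
  = 4.7200 / 5.1300 = 0.92

standardized alpha = 0.92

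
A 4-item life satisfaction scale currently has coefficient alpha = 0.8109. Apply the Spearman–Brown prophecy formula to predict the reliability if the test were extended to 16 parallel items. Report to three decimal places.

Length factor m = 16/4 = 4.0000
α' = m·α / (1 + (m−1)·α)
   = 16/4 × 0.8109 / (1 + (16/4 − 1) × 0.8109)
   = 3.2436 / 3.4327 = 0.945

predicted reliability = 0.945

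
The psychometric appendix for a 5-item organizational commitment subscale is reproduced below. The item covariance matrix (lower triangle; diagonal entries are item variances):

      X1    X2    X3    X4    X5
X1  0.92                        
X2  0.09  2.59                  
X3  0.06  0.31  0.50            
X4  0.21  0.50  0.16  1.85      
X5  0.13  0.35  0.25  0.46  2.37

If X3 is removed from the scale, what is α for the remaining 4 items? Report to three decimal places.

α = 0.414

Remaining items: X1, X2, X4, X5 (k = 4).
sum of item variances = 0.92 + 2.59 + 1.85 + 2.37 = 7.73
Var(T) = 7.73 + 2 × 1.74 = 11.21
α (item deleted) = (4/3)·(1 − 7.73/11.21) = 0.414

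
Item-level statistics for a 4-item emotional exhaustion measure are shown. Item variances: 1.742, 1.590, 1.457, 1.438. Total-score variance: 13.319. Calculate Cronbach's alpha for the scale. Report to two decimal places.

Cronbach's alpha = 0.71

Σσ²ᵢ = 1.742 + 1.590 + 1.457 + 1.438 = 6.227
α = (k/(k−1))·(1 − Σσ²ᵢ/Var(T)) = (4/3)·(1 − 6.227/13.319) = 0.71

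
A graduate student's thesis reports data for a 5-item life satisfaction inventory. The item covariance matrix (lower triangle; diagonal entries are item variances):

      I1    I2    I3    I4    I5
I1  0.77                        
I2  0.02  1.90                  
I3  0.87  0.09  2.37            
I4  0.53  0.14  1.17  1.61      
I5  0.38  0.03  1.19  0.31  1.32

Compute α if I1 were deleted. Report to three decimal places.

α = 0.598

Remaining items: I2, I3, I4, I5 (k = 4).
Σσ²ᵢ = 1.90 + 2.37 + 1.61 + 1.32 = 7.20
σ²_T = 7.20 + 2 × 2.93 = 13.06
α (item deleted) = (4/3)·(1 − 7.20/13.06) = 0.598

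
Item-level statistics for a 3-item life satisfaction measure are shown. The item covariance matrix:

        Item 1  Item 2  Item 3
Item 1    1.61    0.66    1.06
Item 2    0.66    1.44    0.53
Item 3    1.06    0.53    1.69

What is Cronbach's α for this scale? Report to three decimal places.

ΣVar(i) = 1.61 + 1.44 + 1.69 = 4.74
Σ_{i<j} σ_ij = 2.25
σ²_total = 4.74 + 2 × 2.25 = 9.24
α = (k/(k−1))·(1 − ΣVar(i)/σ²_total) = (3/2)·(1 − 4.74/9.24) = 0.731

Cronbach's α = 0.731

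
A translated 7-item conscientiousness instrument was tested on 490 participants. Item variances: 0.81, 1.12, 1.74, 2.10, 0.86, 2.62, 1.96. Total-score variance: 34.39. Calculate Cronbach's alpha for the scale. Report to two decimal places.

Σσᵢ² = 0.81 + 1.12 + 1.74 + 2.10 + 0.86 + 2.62 + 1.96 = 11.21
α = (k/(k−1))·(1 − Σσᵢ²/Var(T)) = (7/6)·(1 − 11.21/34.39) = 0.79

α = 0.79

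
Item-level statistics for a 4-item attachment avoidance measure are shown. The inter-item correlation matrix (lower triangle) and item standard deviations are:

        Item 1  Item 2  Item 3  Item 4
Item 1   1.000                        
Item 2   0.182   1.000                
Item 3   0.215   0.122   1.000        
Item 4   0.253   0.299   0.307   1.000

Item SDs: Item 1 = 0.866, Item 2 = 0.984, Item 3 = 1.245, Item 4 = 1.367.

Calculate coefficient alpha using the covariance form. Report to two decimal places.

α = 0.54

Σσ²ᵢ = 0.866² + 0.984² + 1.245² + 1.367² = 5.1369
Covariances σ_ij = r_ij · s_i · s_j:
  σ(Item 1,Item 2) = 0.182 × 0.866 × 0.984 = 0.1551
  σ(Item 1,Item 3) = 0.215 × 0.866 × 1.245 = 0.2318
  σ(Item 1,Item 4) = 0.253 × 0.866 × 1.367 = 0.2995
  σ(Item 2,Item 3) = 0.122 × 0.984 × 1.245 = 0.1495
  σ(Item 2,Item 4) = 0.299 × 0.984 × 1.367 = 0.4022
  σ(Item 3,Item 4) = 0.307 × 1.245 × 1.367 = 0.5225
σ²_T = Σσ²ᵢ + 2·Σσ_ij = 5.1369 + 2 × 1.7606 = 8.6581
α = (4/3)·(1 − 5.1369/8.6581) = 0.54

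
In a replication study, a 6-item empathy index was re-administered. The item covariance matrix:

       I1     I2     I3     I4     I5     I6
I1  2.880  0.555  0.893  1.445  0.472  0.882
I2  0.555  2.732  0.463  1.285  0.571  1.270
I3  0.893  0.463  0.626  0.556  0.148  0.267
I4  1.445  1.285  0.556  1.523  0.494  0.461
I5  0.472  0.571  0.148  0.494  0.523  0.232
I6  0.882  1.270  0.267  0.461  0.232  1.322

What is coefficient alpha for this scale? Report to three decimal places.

coefficient alpha = 0.810

ΣVar(i) = 2.880 + 2.732 + 0.626 + 1.523 + 0.523 + 1.322 = 9.606
Sum of off-diagonal covariances = 9.994
Var(T) = 9.606 + 2 × 9.994 = 29.594
α = (k/(k−1))·(1 − ΣVar(i)/Var(T)) = (6/5)·(1 − 9.606/29.594) = 0.810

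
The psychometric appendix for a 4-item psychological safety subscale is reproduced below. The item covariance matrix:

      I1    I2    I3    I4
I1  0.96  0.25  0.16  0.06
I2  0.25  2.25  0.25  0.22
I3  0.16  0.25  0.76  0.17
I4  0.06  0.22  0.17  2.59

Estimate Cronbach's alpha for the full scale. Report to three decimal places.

Cronbach's alpha = 0.337

ΣVar(i) = 0.96 + 2.25 + 0.76 + 2.59 = 6.56
Sum of the distinct covariances = 1.11
σ²_T = 6.56 + 2 × 1.11 = 8.78
α = (k/(k−1))·(1 − ΣVar(i)/σ²_T) = (4/3)·(1 − 6.56/8.78) = 0.337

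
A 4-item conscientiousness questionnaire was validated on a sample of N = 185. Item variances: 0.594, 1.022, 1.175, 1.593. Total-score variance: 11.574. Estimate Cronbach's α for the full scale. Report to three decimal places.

α = 0.828

ΣVar(i) = 0.594 + 1.022 + 1.175 + 1.593 = 4.384
α = (k/(k−1))·(1 − ΣVar(i)/Var(T)) = (4/3)·(1 − 4.384/11.574) = 0.828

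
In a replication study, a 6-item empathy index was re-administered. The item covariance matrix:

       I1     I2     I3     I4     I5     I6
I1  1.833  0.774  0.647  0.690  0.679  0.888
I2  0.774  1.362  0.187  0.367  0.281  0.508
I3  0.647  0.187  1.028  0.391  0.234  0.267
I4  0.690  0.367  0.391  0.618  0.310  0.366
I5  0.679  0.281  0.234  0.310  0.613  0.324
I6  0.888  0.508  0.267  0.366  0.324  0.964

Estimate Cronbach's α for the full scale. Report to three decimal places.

α = 0.820

sum of item variances = 1.833 + 1.362 + 1.028 + 0.618 + 0.613 + 0.964 = 6.418
Sum of the distinct covariances = 6.913
σ²_total = 6.418 + 2 × 6.913 = 20.244
α = (k/(k−1))·(1 − sum of item variances/σ²_total) = (6/5)·(1 − 6.418/20.244) = 0.820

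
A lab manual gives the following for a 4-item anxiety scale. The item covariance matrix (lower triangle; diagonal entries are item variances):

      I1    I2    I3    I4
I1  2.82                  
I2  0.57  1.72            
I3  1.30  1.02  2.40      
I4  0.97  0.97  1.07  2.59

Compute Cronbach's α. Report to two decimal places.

Cronbach's α = 0.74

ΣVar(i) = 2.82 + 1.72 + 2.40 + 2.59 = 9.53
Sum of the distinct covariances = 5.90
Var(T) = 9.53 + 2 × 5.90 = 21.33
α = (k/(k−1))·(1 − ΣVar(i)/Var(T)) = (4/3)·(1 − 9.53/21.33) = 0.74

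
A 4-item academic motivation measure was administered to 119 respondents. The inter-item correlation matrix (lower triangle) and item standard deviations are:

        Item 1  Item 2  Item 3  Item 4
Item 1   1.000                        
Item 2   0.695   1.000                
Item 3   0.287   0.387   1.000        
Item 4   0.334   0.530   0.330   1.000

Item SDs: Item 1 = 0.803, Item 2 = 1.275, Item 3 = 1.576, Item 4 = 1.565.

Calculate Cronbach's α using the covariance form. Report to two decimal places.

Σσ²ᵢ = 0.803² + 1.275² + 1.576² + 1.565² = 7.2034
Covariances σ_ij = r_ij · s_i · s_j:
  σ(Item 1,Item 2) = 0.695 × 0.803 × 1.275 = 0.7116
  σ(Item 1,Item 3) = 0.287 × 0.803 × 1.576 = 0.3632
  σ(Item 1,Item 4) = 0.334 × 0.803 × 1.565 = 0.4197
  σ(Item 2,Item 3) = 0.387 × 1.275 × 1.576 = 0.7776
  σ(Item 2,Item 4) = 0.530 × 1.275 × 1.565 = 1.0575
  σ(Item 3,Item 4) = 0.330 × 1.576 × 1.565 = 0.8139
σ²_T = Σσ²ᵢ + 2·Σσ_ij = 7.2034 + 2 × 4.1435 = 15.4904
α = (4/3)·(1 − 7.2034/15.4904) = 0.71

α = 0.71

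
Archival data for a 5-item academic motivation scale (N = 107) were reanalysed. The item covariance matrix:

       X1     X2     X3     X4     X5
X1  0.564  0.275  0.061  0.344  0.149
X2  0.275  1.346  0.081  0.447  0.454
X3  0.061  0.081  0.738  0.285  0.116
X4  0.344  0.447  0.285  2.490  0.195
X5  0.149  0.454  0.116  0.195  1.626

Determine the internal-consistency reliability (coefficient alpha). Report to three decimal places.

α = 0.520

ΣVar(i) = 0.564 + 1.346 + 0.738 + 2.490 + 1.626 = 6.764
Sum of the distinct covariances = 2.407
σ²_T = 6.764 + 2 × 2.407 = 11.578
α = (k/(k−1))·(1 − ΣVar(i)/σ²_T) = (5/4)·(1 − 6.764/11.578) = 0.520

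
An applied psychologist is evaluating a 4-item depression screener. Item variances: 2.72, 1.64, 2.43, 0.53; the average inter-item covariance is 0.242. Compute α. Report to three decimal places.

ΣVar(i) = 2.72 + 1.64 + 2.43 + 0.53 = 7.32
Sum of the 6 distinct covariances = 6 × 0.242 = 1.452
σ²_T = ΣVar(i) + 2·Σcov = 7.32 + 2 × 1.452 = 10.224
α = (4/3)·(1 − 7.32/10.224) = 0.379

α = 0.379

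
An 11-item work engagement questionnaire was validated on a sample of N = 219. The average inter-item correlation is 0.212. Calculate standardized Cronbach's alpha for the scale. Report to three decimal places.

Standardized α = k·r̄ / (1 + (k−1)·r̄) = 11 × 0.212 / (1 + 10 × 0.212)
  = 2.3320 / 3.1200 = 0.747

standardized Cronbach's alpha = 0.747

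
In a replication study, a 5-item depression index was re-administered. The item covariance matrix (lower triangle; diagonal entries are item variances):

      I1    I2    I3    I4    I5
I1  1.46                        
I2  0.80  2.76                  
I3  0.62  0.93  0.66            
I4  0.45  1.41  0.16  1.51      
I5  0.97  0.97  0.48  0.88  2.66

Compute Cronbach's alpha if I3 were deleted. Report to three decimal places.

Remaining items: I1, I2, I4, I5 (k = 4).
ΣVar(i) = 1.46 + 2.76 + 1.51 + 2.66 = 8.39
total variance = 8.39 + 2 × 5.48 = 19.35
α (item deleted) = (4/3)·(1 − 8.39/19.35) = 0.755

Cronbach's alpha = 0.755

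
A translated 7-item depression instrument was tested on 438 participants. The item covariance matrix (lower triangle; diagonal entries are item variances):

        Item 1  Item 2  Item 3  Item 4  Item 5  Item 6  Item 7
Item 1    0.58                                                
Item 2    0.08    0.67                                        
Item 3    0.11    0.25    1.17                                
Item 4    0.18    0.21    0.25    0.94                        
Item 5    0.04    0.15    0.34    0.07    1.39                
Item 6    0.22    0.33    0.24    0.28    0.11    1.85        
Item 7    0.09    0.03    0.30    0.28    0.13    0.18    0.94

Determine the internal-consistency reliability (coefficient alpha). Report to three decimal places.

coefficient alpha = 0.591

sum of item variances = 0.58 + 0.67 + 1.17 + 0.94 + 1.39 + 1.85 + 0.94 = 7.54
Sum of off-diagonal covariances = 3.87
σ²_T = 7.54 + 2 × 3.87 = 15.28
α = (k/(k−1))·(1 − sum of item variances/σ²_T) = (7/6)·(1 − 7.54/15.28) = 0.591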